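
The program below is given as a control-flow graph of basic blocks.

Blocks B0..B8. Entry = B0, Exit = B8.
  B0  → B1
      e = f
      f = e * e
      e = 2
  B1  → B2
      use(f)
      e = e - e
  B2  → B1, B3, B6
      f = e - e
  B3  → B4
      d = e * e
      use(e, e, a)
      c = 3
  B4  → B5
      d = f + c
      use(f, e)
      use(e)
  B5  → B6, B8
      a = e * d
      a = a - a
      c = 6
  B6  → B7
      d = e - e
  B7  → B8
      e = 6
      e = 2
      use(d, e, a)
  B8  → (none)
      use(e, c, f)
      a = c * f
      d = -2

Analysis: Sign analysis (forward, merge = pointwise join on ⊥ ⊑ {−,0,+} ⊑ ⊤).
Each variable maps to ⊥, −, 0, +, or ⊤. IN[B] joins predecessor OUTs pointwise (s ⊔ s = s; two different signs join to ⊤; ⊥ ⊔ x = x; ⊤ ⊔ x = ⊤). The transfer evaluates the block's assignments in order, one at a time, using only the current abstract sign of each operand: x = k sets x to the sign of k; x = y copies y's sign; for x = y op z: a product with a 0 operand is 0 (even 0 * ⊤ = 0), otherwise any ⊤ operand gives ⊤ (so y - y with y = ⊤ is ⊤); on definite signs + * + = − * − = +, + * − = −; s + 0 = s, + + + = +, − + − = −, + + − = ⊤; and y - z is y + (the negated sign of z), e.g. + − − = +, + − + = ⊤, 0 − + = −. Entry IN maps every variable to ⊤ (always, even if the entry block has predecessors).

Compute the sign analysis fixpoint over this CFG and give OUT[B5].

Per-block solution:
  B0:   IN=(all ⊤)   OUT={e:+; rest ⊤}
  B1:   IN=(all ⊤)   OUT=(all ⊤)
  B2:   IN=(all ⊤)   OUT=(all ⊤)
  B3:   IN=(all ⊤)   OUT={c:+; rest ⊤}
  B4:   IN={c:+; rest ⊤}   OUT={c:+; rest ⊤}
  B5:   IN={c:+; rest ⊤}   OUT={c:+; rest ⊤}
  B6:   IN=(all ⊤)   OUT=(all ⊤)
  B7:   IN=(all ⊤)   OUT={e:+; rest ⊤}
  B8:   IN=(all ⊤)   OUT={d:-; rest ⊤}

Merge at B5: IN[B5] = OUT[B4] = {a: ⊤, b: ⊤, c: +, d: ⊤, e: ⊤, f: ⊤}
Applying B5's transfer function to that IN value gives OUT[B5] (row B5 above).

Answer: {a: ⊤, b: ⊤, c: +, d: ⊤, e: ⊤, f: ⊤}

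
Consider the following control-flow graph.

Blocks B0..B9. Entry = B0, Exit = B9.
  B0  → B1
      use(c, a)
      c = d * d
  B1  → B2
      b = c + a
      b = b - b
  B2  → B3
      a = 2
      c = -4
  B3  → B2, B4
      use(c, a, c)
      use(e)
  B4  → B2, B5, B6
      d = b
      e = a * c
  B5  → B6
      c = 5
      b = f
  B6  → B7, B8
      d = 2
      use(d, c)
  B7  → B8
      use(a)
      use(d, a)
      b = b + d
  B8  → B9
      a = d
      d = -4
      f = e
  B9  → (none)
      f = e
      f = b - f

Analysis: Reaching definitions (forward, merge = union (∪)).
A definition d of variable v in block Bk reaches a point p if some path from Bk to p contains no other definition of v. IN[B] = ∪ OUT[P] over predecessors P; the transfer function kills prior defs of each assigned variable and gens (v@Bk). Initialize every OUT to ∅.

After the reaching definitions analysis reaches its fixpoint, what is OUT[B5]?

Answer: {a@B2, b@B5, c@B5, d@B4, e@B4}

Working:
Fixpoint table:
  B0:   IN={}   OUT={c@B0}
  B1:   IN={c@B0}   OUT={b@B1, c@B0}
  B2:   IN={a@B2, b@B1, c@B0, c@B2, d@B4, e@B4}   OUT={a@B2, b@B1, c@B2, d@B4, e@B4}
  B3:   IN={a@B2, b@B1, c@B2, d@B4, e@B4}   OUT={a@B2, b@B1, c@B2, d@B4, e@B4}
  B4:   IN={a@B2, b@B1, c@B2, d@B4, e@B4}   OUT={a@B2, b@B1, c@B2, d@B4, e@B4}
  B5:   IN={a@B2, b@B1, c@B2, d@B4, e@B4}   OUT={a@B2, b@B5, c@B5, d@B4, e@B4}
  B6:   IN={a@B2, b@B1, b@B5, c@B2, c@B5, d@B4, e@B4}   OUT={a@B2, b@B1, b@B5, c@B2, c@B5, d@B6, e@B4}
  B7:   IN={a@B2, b@B1, b@B5, c@B2, c@B5, d@B6, e@B4}   OUT={a@B2, b@B7, c@B2, c@B5, d@B6, e@B4}
  B8:   IN={a@B2, b@B1, b@B5, b@B7, c@B2, c@B5, d@B6, e@B4}   OUT={a@B8, b@B1, b@B5, b@B7, c@B2, c@B5, d@B8, e@B4, f@B8}
  B9:   IN={a@B8, b@B1, b@B5, b@B7, c@B2, c@B5, d@B8, e@B4, f@B8}   OUT={a@B8, b@B1, b@B5, b@B7, c@B2, c@B5, d@B8, e@B4, f@B9}

Merge at B5: IN[B5] = OUT[B4] = {a@B2, b@B1, c@B2, d@B4, e@B4}
Applying B5's transfer function to that IN value gives OUT[B5] (row B5 above).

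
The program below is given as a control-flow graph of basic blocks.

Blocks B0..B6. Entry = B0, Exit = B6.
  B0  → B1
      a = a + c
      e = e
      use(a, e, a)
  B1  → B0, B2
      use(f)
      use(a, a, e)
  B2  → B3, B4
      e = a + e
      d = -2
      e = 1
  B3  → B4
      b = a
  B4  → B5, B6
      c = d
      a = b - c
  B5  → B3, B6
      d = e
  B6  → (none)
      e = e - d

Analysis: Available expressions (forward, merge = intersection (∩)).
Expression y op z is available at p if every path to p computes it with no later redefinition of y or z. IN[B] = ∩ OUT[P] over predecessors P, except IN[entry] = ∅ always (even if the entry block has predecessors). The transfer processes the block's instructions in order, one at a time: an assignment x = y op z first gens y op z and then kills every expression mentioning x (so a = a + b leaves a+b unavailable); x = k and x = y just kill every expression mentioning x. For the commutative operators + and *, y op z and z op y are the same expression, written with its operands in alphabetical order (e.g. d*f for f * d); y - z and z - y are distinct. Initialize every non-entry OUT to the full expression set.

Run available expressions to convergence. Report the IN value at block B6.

Answer: {b-c}

Working:
Converged values:
  B0:  IN={}  OUT={}
  B1:  IN={}  OUT={}
  B2:  IN={}  OUT={}
  B3:  IN={}  OUT={}
  B4:  IN={}  OUT={b-c}
  B5:  IN={b-c}  OUT={b-c}
  B6:  IN={b-c}  OUT={b-c}

Merge at B6: IN[B6] = OUT[B4] ∩ OUT[B5] = {b-c}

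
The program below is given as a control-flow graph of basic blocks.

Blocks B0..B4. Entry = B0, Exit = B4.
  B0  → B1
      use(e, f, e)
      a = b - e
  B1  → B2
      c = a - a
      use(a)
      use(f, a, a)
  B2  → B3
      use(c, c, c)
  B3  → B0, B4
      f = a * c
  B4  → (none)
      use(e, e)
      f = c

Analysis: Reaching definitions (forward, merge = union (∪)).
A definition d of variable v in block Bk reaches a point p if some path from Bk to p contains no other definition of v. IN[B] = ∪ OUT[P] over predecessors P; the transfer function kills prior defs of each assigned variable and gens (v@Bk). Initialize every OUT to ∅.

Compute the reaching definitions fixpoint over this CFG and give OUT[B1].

Answer: {a@B0, c@B1, f@B3}

Derivation:
Per-block solution:
  B0: | IN={a@B0, c@B1, f@B3} | OUT={a@B0, c@B1, f@B3}
  B1: | IN={a@B0, c@B1, f@B3} | OUT={a@B0, c@B1, f@B3}
  B2: | IN={a@B0, c@B1, f@B3} | OUT={a@B0, c@B1, f@B3}
  B3: | IN={a@B0, c@B1, f@B3} | OUT={a@B0, c@B1, f@B3}
  B4: | IN={a@B0, c@B1, f@B3} | OUT={a@B0, c@B1, f@B4}

Merge at B1: IN[B1] = OUT[B0] = {a@B0, c@B1, f@B3}
Applying B1's transfer function to that IN value gives OUT[B1] (row B1 above).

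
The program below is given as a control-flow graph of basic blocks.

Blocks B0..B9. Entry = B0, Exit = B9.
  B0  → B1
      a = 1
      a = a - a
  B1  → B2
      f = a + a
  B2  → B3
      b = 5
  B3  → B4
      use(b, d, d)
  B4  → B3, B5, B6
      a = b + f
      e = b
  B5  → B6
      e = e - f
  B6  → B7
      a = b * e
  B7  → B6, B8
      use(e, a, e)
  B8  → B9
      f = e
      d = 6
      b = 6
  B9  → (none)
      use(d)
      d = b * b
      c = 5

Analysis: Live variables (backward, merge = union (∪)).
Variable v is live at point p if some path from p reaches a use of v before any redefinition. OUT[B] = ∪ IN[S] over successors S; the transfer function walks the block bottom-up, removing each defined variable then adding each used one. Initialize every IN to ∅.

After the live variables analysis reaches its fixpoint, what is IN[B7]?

Converged values:
  B0:  IN={d}  OUT={a, d}
  B1:  IN={a, d}  OUT={d, f}
  B2:  IN={d, f}  OUT={b, d, f}
  B3:  IN={b, d, f}  OUT={b, d, f}
  B4:  IN={b, d, f}  OUT={b, d, e, f}
  B5:  IN={b, e, f}  OUT={b, e}
  B6:  IN={b, e}  OUT={a, b, e}
  B7:  IN={a, b, e}  OUT={b, e}
  B8:  IN={e}  OUT={b, d}
  B9:  IN={b, d}  OUT={}

Merge at B7: OUT[B7] = IN[B6] ⊔ IN[B8] = {b, e}
Applying B7's transfer function to that OUT value gives IN[B7] (row B7 above).

Answer: {a, b, e}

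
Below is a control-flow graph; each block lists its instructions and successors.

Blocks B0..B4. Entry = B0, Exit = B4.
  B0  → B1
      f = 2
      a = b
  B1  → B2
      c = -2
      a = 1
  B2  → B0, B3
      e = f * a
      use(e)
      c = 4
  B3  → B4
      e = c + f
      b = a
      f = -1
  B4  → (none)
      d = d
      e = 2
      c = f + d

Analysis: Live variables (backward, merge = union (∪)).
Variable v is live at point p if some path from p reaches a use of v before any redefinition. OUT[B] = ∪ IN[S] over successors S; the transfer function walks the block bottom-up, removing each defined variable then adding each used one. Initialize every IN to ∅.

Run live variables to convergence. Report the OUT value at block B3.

Answer: {d, f}

Trace:
Converged values:
  B0: | IN={b, d} | OUT={b, d, f}
  B1: | IN={b, d, f} | OUT={a, b, d, f}
  B2: | IN={a, b, d, f} | OUT={a, b, c, d, f}
  B3: | IN={a, c, d, f} | OUT={d, f}
  B4: | IN={d, f} | OUT={}

Merge at B3: OUT[B3] = IN[B4] = {d, f}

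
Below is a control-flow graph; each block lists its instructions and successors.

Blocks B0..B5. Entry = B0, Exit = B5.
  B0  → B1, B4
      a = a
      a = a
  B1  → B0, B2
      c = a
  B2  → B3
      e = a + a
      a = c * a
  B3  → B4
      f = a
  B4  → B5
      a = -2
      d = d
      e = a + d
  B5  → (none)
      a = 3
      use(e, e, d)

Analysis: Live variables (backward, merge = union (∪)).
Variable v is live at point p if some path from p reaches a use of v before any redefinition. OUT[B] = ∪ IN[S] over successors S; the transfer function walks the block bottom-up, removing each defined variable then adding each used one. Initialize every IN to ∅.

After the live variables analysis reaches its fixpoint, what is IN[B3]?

Answer: {a, d}

Working:
Converged values:
  B0: | IN={a, d} | OUT={a, d}
  B1: | IN={a, d} | OUT={a, c, d}
  B2: | IN={a, c, d} | OUT={a, d}
  B3: | IN={a, d} | OUT={d}
  B4: | IN={d} | OUT={d, e}
  B5: | IN={d, e} | OUT={}

Merge at B3: OUT[B3] = IN[B4] = {d}
Applying B3's transfer function to that OUT value gives IN[B3] (row B3 above).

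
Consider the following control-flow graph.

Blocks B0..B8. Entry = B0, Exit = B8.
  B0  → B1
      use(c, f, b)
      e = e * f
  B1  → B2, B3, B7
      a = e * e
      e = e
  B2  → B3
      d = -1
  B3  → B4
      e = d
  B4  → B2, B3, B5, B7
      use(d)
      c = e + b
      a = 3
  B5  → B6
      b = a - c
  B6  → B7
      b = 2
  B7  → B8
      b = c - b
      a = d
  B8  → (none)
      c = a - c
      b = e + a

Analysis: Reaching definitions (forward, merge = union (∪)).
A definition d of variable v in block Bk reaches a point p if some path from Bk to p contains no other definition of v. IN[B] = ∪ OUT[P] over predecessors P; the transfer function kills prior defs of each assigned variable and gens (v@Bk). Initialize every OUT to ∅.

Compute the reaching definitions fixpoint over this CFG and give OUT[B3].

Answer: {a@B1, a@B4, c@B4, d@B2, e@B3}

Trace:
Fixpoint table:
  B0: | IN={} | OUT={e@B0}
  B1: | IN={e@B0} | OUT={a@B1, e@B1}
  B2: | IN={a@B1, a@B4, c@B4, d@B2, e@B1, e@B3} | OUT={a@B1, a@B4, c@B4, d@B2, e@B1, e@B3}
  B3: | IN={a@B1, a@B4, c@B4, d@B2, e@B1, e@B3} | OUT={a@B1, a@B4, c@B4, d@B2, e@B3}
  B4: | IN={a@B1, a@B4, c@B4, d@B2, e@B3} | OUT={a@B4, c@B4, d@B2, e@B3}
  B5: | IN={a@B4, c@B4, d@B2, e@B3} | OUT={a@B4, b@B5, c@B4, d@B2, e@B3}
  B6: | IN={a@B4, b@B5, c@B4, d@B2, e@B3} | OUT={a@B4, b@B6, c@B4, d@B2, e@B3}
  B7: | IN={a@B1, a@B4, b@B6, c@B4, d@B2, e@B1, e@B3} | OUT={a@B7, b@B7, c@B4, d@B2, e@B1, e@B3}
  B8: | IN={a@B7, b@B7, c@B4, d@B2, e@B1, e@B3} | OUT={a@B7, b@B8, c@B8, d@B2, e@B1, e@B3}

Merge at B3: IN[B3] = OUT[B1] ⊔ OUT[B2] ⊔ OUT[B4] = {a@B1, a@B4, c@B4, d@B2, e@B1, e@B3}
Applying B3's transfer function to that IN value gives OUT[B3] (row B3 above).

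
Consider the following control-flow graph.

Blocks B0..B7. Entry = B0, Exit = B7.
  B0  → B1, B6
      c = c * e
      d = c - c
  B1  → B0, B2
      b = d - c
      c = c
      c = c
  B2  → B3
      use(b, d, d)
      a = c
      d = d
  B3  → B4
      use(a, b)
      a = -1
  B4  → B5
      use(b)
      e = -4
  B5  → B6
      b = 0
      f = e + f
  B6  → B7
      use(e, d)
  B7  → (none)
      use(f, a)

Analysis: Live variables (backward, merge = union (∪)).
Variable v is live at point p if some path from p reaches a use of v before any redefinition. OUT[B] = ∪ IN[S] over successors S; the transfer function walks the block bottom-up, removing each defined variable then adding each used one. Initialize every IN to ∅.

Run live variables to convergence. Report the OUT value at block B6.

Answer: {a, f}

Working:
Fixpoint table:
  B0:   IN={a, c, e, f}   OUT={a, c, d, e, f}
  B1:   IN={a, c, d, e, f}   OUT={a, b, c, d, e, f}
  B2:   IN={b, c, d, f}   OUT={a, b, d, f}
  B3:   IN={a, b, d, f}   OUT={a, b, d, f}
  B4:   IN={a, b, d, f}   OUT={a, d, e, f}
  B5:   IN={a, d, e, f}   OUT={a, d, e, f}
  B6:   IN={a, d, e, f}   OUT={a, f}
  B7:   IN={a, f}   OUT={}

Merge at B6: OUT[B6] = IN[B7] = {a, f}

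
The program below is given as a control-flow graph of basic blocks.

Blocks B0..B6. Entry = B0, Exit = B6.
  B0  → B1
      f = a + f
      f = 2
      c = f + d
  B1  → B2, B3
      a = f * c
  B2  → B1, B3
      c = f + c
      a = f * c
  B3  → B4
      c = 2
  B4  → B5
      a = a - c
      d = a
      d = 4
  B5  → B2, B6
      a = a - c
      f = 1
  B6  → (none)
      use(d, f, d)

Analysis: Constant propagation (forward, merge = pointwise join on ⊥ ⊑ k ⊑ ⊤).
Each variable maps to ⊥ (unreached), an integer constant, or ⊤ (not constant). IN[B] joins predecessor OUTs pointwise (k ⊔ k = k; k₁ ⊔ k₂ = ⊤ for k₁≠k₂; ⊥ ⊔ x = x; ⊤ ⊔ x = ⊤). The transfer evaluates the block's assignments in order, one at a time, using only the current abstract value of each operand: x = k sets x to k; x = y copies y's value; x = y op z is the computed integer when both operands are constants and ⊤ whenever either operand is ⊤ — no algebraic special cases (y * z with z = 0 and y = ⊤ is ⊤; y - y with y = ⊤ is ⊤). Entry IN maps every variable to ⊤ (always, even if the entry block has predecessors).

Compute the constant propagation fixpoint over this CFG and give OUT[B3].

Answer: {a: ⊤, b: ⊤, c: 2, d: ⊤, e: ⊤, f: ⊤}

Trace:
Per-block solution:
  B0:   IN=(all ⊤)   OUT={f:2; rest ⊤}
  B1:   IN=(all ⊤)   OUT=(all ⊤)
  B2:   IN=(all ⊤)   OUT=(all ⊤)
  B3:   IN=(all ⊤)   OUT={c:2; rest ⊤}
  B4:   IN={c:2; rest ⊤}   OUT={c:2, d:4; rest ⊤}
  B5:   IN={c:2, d:4; rest ⊤}   OUT={c:2, d:4, f:1; rest ⊤}
  B6:   IN={c:2, d:4, f:1; rest ⊤}   OUT={c:2, d:4, f:1; rest ⊤}

Merge at B3: IN[B3] = OUT[B1] ⊔ OUT[B2] = {a: ⊤, b: ⊤, c: ⊤, d: ⊤, e: ⊤, f: ⊤}
Applying B3's transfer function to that IN value gives OUT[B3] (row B3 above).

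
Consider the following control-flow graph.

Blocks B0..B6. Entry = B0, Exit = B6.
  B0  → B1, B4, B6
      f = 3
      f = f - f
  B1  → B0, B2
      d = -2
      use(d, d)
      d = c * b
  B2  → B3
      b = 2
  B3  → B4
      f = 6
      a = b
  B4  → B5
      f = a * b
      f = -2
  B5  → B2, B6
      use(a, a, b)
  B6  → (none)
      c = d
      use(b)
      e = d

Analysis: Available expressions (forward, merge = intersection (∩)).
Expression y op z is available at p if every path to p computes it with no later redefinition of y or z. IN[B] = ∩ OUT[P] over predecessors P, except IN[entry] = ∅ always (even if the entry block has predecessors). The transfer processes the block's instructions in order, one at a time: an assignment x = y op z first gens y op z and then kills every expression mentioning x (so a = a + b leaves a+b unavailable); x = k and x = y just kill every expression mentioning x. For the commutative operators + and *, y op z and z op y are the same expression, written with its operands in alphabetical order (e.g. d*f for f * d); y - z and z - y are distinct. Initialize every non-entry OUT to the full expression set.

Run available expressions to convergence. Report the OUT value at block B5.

Answer: {a*b}

Working:
Fixpoint table:
  B0:  IN={}  OUT={}
  B1:  IN={}  OUT={b*c}
  B2:  IN={}  OUT={}
  B3:  IN={}  OUT={}
  B4:  IN={}  OUT={a*b}
  B5:  IN={a*b}  OUT={a*b}
  B6:  IN={}  OUT={}

Merge at B5: IN[B5] = OUT[B4] = {a*b}
Applying B5's transfer function to that IN value gives OUT[B5] (row B5 above).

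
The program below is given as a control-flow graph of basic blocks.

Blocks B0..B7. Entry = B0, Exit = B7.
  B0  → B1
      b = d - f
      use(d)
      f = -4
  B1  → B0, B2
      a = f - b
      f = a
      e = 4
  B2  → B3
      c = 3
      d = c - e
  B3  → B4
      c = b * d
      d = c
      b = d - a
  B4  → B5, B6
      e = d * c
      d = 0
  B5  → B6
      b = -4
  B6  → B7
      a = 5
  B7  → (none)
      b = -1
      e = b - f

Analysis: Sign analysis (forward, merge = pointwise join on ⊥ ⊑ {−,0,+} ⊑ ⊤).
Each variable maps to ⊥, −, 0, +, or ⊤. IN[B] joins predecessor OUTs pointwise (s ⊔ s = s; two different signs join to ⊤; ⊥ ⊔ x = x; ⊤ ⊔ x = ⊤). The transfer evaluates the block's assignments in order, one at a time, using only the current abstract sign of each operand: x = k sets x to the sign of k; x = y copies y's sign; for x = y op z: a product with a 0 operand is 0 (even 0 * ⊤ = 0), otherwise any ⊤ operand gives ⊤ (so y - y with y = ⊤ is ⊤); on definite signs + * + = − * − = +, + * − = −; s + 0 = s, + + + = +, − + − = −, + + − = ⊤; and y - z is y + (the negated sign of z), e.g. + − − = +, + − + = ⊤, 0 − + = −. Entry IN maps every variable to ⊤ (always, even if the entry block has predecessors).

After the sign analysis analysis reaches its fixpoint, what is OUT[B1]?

Answer: {a: ⊤, b: ⊤, c: ⊤, d: ⊤, e: +, f: ⊤}

Trace:
Per-block solution:
  B0:  IN=(all ⊤)  OUT={f:-; rest ⊤}
  B1:  IN={f:-; rest ⊤}  OUT={e:+; rest ⊤}
  B2:  IN={e:+; rest ⊤}  OUT={c:+, e:+; rest ⊤}
  B3:  IN={c:+, e:+; rest ⊤}  OUT={e:+; rest ⊤}
  B4:  IN={e:+; rest ⊤}  OUT={d:0; rest ⊤}
  B5:  IN={d:0; rest ⊤}  OUT={b:-, d:0; rest ⊤}
  B6:  IN={d:0; rest ⊤}  OUT={a:+, d:0; rest ⊤}
  B7:  IN={a:+, d:0; rest ⊤}  OUT={a:+, b:-, d:0; rest ⊤}

Merge at B1: IN[B1] = OUT[B0] = {a: ⊤, b: ⊤, c: ⊤, d: ⊤, e: ⊤, f: -}
Applying B1's transfer function to that IN value gives OUT[B1] (row B1 above).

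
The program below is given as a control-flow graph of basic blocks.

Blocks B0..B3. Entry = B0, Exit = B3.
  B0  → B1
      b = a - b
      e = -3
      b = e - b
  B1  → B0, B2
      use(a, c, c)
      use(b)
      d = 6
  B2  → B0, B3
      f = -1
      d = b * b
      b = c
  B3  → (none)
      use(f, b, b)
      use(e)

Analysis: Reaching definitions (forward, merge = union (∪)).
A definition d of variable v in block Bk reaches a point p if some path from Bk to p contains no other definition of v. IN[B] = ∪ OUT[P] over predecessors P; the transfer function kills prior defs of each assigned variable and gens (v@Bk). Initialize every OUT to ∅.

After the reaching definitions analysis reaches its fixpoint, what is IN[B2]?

Converged values:
  B0: | IN={b@B0, b@B2, d@B1, d@B2, e@B0, f@B2} | OUT={b@B0, d@B1, d@B2, e@B0, f@B2}
  B1: | IN={b@B0, d@B1, d@B2, e@B0, f@B2} | OUT={b@B0, d@B1, e@B0, f@B2}
  B2: | IN={b@B0, d@B1, e@B0, f@B2} | OUT={b@B2, d@B2, e@B0, f@B2}
  B3: | IN={b@B2, d@B2, e@B0, f@B2} | OUT={b@B2, d@B2, e@B0, f@B2}

Merge at B2: IN[B2] = OUT[B1] = {b@B0, d@B1, e@B0, f@B2}

Answer: {b@B0, d@B1, e@B0, f@B2}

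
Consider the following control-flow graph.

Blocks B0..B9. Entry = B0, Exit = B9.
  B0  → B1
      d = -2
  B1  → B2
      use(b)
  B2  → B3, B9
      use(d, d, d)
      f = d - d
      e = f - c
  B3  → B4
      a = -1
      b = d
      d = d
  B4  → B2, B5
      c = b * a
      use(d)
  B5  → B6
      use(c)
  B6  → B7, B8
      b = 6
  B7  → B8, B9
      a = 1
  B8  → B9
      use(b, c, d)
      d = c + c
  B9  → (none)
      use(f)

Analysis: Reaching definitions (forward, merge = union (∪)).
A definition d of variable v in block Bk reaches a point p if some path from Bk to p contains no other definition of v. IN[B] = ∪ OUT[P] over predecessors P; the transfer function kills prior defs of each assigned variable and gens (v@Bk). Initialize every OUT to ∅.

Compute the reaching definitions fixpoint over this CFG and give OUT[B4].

Per-block solution:
  B0:  IN={}  OUT={d@B0}
  B1:  IN={d@B0}  OUT={d@B0}
  B2:  IN={a@B3, b@B3, c@B4, d@B0, d@B3, e@B2, f@B2}  OUT={a@B3, b@B3, c@B4, d@B0, d@B3, e@B2, f@B2}
  B3:  IN={a@B3, b@B3, c@B4, d@B0, d@B3, e@B2, f@B2}  OUT={a@B3, b@B3, c@B4, d@B3, e@B2, f@B2}
  B4:  IN={a@B3, b@B3, c@B4, d@B3, e@B2, f@B2}  OUT={a@B3, b@B3, c@B4, d@B3, e@B2, f@B2}
  B5:  IN={a@B3, b@B3, c@B4, d@B3, e@B2, f@B2}  OUT={a@B3, b@B3, c@B4, d@B3, e@B2, f@B2}
  B6:  IN={a@B3, b@B3, c@B4, d@B3, e@B2, f@B2}  OUT={a@B3, b@B6, c@B4, d@B3, e@B2, f@B2}
  B7:  IN={a@B3, b@B6, c@B4, d@B3, e@B2, f@B2}  OUT={a@B7, b@B6, c@B4, d@B3, e@B2, f@B2}
  B8:  IN={a@B3, a@B7, b@B6, c@B4, d@B3, e@B2, f@B2}  OUT={a@B3, a@B7, b@B6, c@B4, d@B8, e@B2, f@B2}
  B9:  IN={a@B3, a@B7, b@B3, b@B6, c@B4, d@B0, d@B3, d@B8, e@B2, f@B2}  OUT={a@B3, a@B7, b@B3, b@B6, c@B4, d@B0, d@B3, d@B8, e@B2, f@B2}

Merge at B4: IN[B4] = OUT[B3] = {a@B3, b@B3, c@B4, d@B3, e@B2, f@B2}
Applying B4's transfer function to that IN value gives OUT[B4] (row B4 above).

Answer: {a@B3, b@B3, c@B4, d@B3, e@B2, f@B2}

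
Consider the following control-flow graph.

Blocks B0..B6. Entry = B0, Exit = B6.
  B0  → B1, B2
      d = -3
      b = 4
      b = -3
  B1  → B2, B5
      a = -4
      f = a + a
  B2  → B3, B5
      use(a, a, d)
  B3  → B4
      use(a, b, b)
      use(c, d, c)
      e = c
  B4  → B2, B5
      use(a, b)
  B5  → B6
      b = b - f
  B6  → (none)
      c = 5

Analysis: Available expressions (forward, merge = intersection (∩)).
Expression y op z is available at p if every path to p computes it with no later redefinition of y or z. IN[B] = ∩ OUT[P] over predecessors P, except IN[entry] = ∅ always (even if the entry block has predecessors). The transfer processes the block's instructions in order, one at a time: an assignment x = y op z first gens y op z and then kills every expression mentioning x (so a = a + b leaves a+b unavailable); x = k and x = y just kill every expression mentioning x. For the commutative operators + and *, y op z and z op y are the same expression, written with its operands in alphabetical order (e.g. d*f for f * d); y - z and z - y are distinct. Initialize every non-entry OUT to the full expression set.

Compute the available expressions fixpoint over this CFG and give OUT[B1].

Answer: {a+a}

Working:
Fixpoint table:
  B0:   IN={}   OUT={}
  B1:   IN={}   OUT={a+a}
  B2:   IN={}   OUT={}
  B3:   IN={}   OUT={}
  B4:   IN={}   OUT={}
  B5:   IN={}   OUT={}
  B6:   IN={}   OUT={}

Merge at B1: IN[B1] = OUT[B0] = {}
Applying B1's transfer function to that IN value gives OUT[B1] (row B1 above).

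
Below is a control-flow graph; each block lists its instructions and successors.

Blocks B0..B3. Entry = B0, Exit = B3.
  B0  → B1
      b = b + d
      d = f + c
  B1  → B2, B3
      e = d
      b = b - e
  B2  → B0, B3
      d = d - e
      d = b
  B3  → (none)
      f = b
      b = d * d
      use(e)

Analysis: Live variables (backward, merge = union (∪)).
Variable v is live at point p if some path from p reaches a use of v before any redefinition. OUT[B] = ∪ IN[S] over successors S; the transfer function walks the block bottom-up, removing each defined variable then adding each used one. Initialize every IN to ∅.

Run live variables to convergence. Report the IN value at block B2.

Answer: {b, c, d, e, f}

Derivation:
Fixpoint table:
  B0:  IN={b, c, d, f}  OUT={b, c, d, f}
  B1:  IN={b, c, d, f}  OUT={b, c, d, e, f}
  B2:  IN={b, c, d, e, f}  OUT={b, c, d, e, f}
  B3:  IN={b, d, e}  OUT={}

Merge at B2: OUT[B2] = IN[B0] ⊔ IN[B3] = {b, c, d, e, f}
Applying B2's transfer function to that OUT value gives IN[B2] (row B2 above).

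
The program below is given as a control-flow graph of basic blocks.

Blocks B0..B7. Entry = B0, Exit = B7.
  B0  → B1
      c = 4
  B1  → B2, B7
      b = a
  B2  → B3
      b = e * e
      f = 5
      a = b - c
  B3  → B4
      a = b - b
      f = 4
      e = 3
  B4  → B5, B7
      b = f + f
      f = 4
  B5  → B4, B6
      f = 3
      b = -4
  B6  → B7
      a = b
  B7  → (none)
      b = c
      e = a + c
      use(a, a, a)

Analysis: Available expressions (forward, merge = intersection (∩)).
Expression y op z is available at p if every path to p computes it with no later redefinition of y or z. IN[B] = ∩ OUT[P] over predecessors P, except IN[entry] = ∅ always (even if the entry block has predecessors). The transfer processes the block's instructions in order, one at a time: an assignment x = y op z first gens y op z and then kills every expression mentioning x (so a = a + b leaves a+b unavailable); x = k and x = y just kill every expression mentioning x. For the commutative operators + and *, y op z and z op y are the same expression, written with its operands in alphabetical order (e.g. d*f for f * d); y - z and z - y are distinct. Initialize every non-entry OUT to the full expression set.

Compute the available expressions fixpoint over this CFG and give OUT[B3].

Answer: {b-b, b-c}

Working:
Converged values:
  B0:  IN={}  OUT={}
  B1:  IN={}  OUT={}
  B2:  IN={}  OUT={b-c, e*e}
  B3:  IN={b-c, e*e}  OUT={b-b, b-c}
  B4:  IN={}  OUT={}
  B5:  IN={}  OUT={}
  B6:  IN={}  OUT={}
  B7:  IN={}  OUT={a+c}

Merge at B3: IN[B3] = OUT[B2] = {b-c, e*e}
Applying B3's transfer function to that IN value gives OUT[B3] (row B3 above).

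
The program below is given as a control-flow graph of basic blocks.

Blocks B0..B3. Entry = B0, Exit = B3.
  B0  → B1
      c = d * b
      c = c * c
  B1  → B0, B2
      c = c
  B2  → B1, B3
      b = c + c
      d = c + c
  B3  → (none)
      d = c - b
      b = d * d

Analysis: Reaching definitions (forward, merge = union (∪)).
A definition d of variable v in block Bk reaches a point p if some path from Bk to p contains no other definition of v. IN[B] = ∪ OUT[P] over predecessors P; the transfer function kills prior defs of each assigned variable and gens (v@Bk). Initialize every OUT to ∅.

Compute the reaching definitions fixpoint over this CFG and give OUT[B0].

Per-block solution:
  B0:   IN={b@B2, c@B1, d@B2}   OUT={b@B2, c@B0, d@B2}
  B1:   IN={b@B2, c@B0, c@B1, d@B2}   OUT={b@B2, c@B1, d@B2}
  B2:   IN={b@B2, c@B1, d@B2}   OUT={b@B2, c@B1, d@B2}
  B3:   IN={b@B2, c@B1, d@B2}   OUT={b@B3, c@B1, d@B3}

Merge at B0 (entry node, so the boundary value {} is joined with the incoming edge(s)): IN[B0] = {} ⊔ OUT[B1] = {b@B2, c@B1, d@B2}
Applying B0's transfer function to that IN value gives OUT[B0] (row B0 above).

Answer: {b@B2, c@B0, d@B2}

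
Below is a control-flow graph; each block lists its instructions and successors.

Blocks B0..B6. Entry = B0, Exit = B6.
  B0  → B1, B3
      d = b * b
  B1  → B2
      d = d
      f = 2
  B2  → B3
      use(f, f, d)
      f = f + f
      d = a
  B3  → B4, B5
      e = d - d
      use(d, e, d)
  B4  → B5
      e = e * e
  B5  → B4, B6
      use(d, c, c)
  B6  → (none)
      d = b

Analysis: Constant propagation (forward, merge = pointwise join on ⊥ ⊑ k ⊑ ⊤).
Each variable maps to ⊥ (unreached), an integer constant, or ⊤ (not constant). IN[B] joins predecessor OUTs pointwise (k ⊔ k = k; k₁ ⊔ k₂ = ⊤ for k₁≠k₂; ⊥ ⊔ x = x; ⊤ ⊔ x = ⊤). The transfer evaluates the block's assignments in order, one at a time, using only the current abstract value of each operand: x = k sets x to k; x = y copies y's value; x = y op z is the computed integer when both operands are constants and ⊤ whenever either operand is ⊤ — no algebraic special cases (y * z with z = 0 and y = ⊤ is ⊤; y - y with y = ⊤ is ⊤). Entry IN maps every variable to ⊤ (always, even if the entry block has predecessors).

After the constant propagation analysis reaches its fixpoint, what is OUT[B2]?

Fixpoint table:
  B0: | IN=(all ⊤) | OUT=(all ⊤)
  B1: | IN=(all ⊤) | OUT={f:2; rest ⊤}
  B2: | IN={f:2; rest ⊤} | OUT={f:4; rest ⊤}
  B3: | IN=(all ⊤) | OUT=(all ⊤)
  B4: | IN=(all ⊤) | OUT=(all ⊤)
  B5: | IN=(all ⊤) | OUT=(all ⊤)
  B6: | IN=(all ⊤) | OUT=(all ⊤)

Merge at B2: IN[B2] = OUT[B1] = {a: ⊤, b: ⊤, c: ⊤, d: ⊤, e: ⊤, f: 2}
Applying B2's transfer function to that IN value gives OUT[B2] (row B2 above).

Answer: {a: ⊤, b: ⊤, c: ⊤, d: ⊤, e: ⊤, f: 4}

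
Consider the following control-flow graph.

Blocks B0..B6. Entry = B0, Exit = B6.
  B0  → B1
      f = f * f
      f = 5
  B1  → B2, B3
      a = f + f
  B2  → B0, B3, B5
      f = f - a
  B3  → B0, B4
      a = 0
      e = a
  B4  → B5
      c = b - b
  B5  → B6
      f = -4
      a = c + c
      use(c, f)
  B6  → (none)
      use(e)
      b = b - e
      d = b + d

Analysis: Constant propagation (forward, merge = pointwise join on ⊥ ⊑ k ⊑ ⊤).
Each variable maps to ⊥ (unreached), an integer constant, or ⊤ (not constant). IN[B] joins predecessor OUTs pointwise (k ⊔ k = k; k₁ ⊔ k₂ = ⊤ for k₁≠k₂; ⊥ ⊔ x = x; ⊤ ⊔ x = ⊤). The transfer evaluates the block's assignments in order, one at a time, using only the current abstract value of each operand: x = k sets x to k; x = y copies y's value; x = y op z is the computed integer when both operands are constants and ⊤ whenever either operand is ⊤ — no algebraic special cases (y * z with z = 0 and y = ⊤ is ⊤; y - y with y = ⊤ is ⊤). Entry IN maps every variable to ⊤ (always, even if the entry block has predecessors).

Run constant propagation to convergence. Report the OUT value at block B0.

Fixpoint table:
  B0:   IN=(all ⊤)   OUT={f:5; rest ⊤}
  B1:   IN={f:5; rest ⊤}   OUT={a:10, f:5; rest ⊤}
  B2:   IN={a:10, f:5; rest ⊤}   OUT={a:10, f:-5; rest ⊤}
  B3:   IN={a:10; rest ⊤}   OUT={a:0, e:0; rest ⊤}
  B4:   IN={a:0, e:0; rest ⊤}   OUT={a:0, e:0; rest ⊤}
  B5:   IN=(all ⊤)   OUT={f:-4; rest ⊤}
  B6:   IN={f:-4; rest ⊤}   OUT={f:-4; rest ⊤}

Merge at B0 (entry node, so the boundary value (all ⊤) is joined with the incoming edge(s)): IN[B0] = (all ⊤) ⊔ OUT[B2] ⊔ OUT[B3] = {a: ⊤, b: ⊤, c: ⊤, d: ⊤, e: ⊤, f: ⊤}
Applying B0's transfer function to that IN value gives OUT[B0] (row B0 above).

Answer: {a: ⊤, b: ⊤, c: ⊤, d: ⊤, e: ⊤, f: 5}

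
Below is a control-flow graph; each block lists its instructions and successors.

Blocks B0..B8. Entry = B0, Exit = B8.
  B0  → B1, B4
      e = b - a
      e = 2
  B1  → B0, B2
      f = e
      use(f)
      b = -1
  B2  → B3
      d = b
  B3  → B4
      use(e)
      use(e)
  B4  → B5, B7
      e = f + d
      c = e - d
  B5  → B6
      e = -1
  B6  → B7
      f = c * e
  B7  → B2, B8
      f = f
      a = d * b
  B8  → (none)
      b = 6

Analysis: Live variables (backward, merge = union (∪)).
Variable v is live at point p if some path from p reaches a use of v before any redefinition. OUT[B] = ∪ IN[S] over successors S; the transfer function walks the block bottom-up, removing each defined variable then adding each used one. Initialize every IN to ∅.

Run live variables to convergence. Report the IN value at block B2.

Converged values:
  B0:  IN={a, b, d, f}  OUT={a, b, d, e, f}
  B1:  IN={a, d, e}  OUT={a, b, d, e, f}
  B2:  IN={b, e, f}  OUT={b, d, e, f}
  B3:  IN={b, d, e, f}  OUT={b, d, f}
  B4:  IN={b, d, f}  OUT={b, c, d, e, f}
  B5:  IN={b, c, d}  OUT={b, c, d, e}
  B6:  IN={b, c, d, e}  OUT={b, d, e, f}
  B7:  IN={b, d, e, f}  OUT={b, e, f}
  B8:  IN={}  OUT={}

Merge at B2: OUT[B2] = IN[B3] = {b, d, e, f}
Applying B2's transfer function to that OUT value gives IN[B2] (row B2 above).

Answer: {b, e, f}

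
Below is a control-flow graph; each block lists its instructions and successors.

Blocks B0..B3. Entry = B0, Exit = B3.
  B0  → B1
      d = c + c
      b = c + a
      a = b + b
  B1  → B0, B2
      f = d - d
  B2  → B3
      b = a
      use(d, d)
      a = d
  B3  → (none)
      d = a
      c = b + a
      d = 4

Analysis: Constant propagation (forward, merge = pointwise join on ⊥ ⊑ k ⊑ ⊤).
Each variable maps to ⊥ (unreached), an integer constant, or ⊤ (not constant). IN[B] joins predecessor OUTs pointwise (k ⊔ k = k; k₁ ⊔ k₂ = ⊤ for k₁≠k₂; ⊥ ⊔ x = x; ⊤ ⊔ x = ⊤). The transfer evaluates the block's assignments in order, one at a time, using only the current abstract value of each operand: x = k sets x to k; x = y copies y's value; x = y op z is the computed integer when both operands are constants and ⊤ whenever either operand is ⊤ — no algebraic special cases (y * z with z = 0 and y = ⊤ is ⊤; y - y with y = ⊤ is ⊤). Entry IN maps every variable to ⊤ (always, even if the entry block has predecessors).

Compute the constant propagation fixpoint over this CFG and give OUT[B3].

Answer: {a: ⊤, b: ⊤, c: ⊤, d: 4, e: ⊤, f: ⊤}

Trace:
Converged values:
  B0:  IN=(all ⊤)  OUT=(all ⊤)
  B1:  IN=(all ⊤)  OUT=(all ⊤)
  B2:  IN=(all ⊤)  OUT=(all ⊤)
  B3:  IN=(all ⊤)  OUT={d:4; rest ⊤}

Merge at B3: IN[B3] = OUT[B2] = {a: ⊤, b: ⊤, c: ⊤, d: ⊤, e: ⊤, f: ⊤}
Applying B3's transfer function to that IN value gives OUT[B3] (row B3 above).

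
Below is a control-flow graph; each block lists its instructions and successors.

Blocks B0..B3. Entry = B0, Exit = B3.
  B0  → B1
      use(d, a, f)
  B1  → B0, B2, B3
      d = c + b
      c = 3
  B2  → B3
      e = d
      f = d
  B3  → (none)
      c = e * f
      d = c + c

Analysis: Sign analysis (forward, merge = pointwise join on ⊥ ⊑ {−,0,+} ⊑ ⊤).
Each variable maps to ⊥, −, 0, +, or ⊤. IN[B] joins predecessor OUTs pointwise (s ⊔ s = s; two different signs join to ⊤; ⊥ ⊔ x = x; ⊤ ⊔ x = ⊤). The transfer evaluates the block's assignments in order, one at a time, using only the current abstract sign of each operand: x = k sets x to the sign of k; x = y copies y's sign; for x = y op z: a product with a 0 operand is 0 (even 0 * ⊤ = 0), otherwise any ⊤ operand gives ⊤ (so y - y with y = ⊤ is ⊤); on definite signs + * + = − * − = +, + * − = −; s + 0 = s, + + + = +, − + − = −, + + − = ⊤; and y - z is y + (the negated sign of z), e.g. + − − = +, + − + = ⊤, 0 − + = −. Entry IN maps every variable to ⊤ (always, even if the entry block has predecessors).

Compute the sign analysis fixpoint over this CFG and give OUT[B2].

Converged values:
  B0: | IN=(all ⊤) | OUT=(all ⊤)
  B1: | IN=(all ⊤) | OUT={c:+; rest ⊤}
  B2: | IN={c:+; rest ⊤} | OUT={c:+; rest ⊤}
  B3: | IN={c:+; rest ⊤} | OUT=(all ⊤)

Merge at B2: IN[B2] = OUT[B1] = {a: ⊤, b: ⊤, c: +, d: ⊤, e: ⊤, f: ⊤}
Applying B2's transfer function to that IN value gives OUT[B2] (row B2 above).

Answer: {a: ⊤, b: ⊤, c: +, d: ⊤, e: ⊤, f: ⊤}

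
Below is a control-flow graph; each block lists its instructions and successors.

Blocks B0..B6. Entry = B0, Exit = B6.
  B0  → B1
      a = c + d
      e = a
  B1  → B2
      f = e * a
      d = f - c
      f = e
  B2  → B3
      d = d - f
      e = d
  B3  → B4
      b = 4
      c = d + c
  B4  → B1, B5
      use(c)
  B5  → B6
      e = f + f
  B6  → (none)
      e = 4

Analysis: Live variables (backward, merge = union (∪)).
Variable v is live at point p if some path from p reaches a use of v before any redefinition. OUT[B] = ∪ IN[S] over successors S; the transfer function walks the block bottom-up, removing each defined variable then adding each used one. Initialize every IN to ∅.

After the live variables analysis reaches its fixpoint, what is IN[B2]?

Answer: {a, c, d, f}

Trace:
Per-block solution:
  B0:   IN={c, d}   OUT={a, c, e}
  B1:   IN={a, c, e}   OUT={a, c, d, f}
  B2:   IN={a, c, d, f}   OUT={a, c, d, e, f}
  B3:   IN={a, c, d, e, f}   OUT={a, c, e, f}
  B4:   IN={a, c, e, f}   OUT={a, c, e, f}
  B5:   IN={f}   OUT={}
  B6:   IN={}   OUT={}

Merge at B2: OUT[B2] = IN[B3] = {a, c, d, e, f}
Applying B2's transfer function to that OUT value gives IN[B2] (row B2 above).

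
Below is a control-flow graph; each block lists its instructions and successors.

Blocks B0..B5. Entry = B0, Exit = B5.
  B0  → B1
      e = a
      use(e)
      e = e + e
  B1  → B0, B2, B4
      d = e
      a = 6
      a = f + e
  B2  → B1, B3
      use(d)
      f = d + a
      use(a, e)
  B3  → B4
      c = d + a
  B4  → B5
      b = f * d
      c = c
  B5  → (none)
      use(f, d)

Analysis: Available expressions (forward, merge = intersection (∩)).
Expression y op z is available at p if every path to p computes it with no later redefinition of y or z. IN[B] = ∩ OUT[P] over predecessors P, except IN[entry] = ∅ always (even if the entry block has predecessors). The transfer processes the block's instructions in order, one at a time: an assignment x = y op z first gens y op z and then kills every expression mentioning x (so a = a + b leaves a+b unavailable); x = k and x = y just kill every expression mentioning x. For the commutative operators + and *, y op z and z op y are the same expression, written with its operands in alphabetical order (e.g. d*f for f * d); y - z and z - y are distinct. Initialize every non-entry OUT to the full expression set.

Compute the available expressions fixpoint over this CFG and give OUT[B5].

Answer: {d*f}

Working:
Converged values:
  B0: | IN={} | OUT={}
  B1: | IN={} | OUT={e+f}
  B2: | IN={e+f} | OUT={a+d}
  B3: | IN={a+d} | OUT={a+d}
  B4: | IN={} | OUT={d*f}
  B5: | IN={d*f} | OUT={d*f}

Merge at B5: IN[B5] = OUT[B4] = {d*f}
Applying B5's transfer function to that IN value gives OUT[B5] (row B5 above).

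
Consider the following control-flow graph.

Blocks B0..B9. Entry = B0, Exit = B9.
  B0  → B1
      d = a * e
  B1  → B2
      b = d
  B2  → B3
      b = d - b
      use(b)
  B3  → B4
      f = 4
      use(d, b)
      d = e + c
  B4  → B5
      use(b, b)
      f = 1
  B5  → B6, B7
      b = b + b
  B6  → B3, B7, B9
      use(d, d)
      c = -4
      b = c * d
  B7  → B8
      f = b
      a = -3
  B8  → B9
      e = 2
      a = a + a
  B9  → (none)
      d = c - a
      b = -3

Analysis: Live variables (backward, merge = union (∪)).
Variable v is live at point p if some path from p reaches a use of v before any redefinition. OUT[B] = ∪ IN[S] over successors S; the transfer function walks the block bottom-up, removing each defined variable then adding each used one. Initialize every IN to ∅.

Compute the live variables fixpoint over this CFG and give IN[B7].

Answer: {b, c}

Trace:
Per-block solution:
  B0:   IN={a, c, e}   OUT={a, c, d, e}
  B1:   IN={a, c, d, e}   OUT={a, b, c, d, e}
  B2:   IN={a, b, c, d, e}   OUT={a, b, c, d, e}
  B3:   IN={a, b, c, d, e}   OUT={a, b, c, d, e}
  B4:   IN={a, b, c, d, e}   OUT={a, b, c, d, e}
  B5:   IN={a, b, c, d, e}   OUT={a, b, c, d, e}
  B6:   IN={a, d, e}   OUT={a, b, c, d, e}
  B7:   IN={b, c}   OUT={a, c}
  B8:   IN={a, c}   OUT={a, c}
  B9:   IN={a, c}   OUT={}

Merge at B7: OUT[B7] = IN[B8] = {a, c}
Applying B7's transfer function to that OUT value gives IN[B7] (row B7 above).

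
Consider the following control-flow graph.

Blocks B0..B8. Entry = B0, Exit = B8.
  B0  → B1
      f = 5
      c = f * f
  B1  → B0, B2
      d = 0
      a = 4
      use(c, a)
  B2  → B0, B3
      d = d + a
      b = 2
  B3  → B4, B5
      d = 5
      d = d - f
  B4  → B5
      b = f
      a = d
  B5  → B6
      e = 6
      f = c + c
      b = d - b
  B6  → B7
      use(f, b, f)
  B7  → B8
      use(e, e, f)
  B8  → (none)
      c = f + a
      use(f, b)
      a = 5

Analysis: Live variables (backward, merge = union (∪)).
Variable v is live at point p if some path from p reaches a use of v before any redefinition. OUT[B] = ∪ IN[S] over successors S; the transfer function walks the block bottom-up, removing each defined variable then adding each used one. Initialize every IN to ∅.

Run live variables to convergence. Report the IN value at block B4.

Per-block solution:
  B0:   IN={}   OUT={c, f}
  B1:   IN={c, f}   OUT={a, c, d, f}
  B2:   IN={a, c, d, f}   OUT={a, b, c, f}
  B3:   IN={a, b, c, f}   OUT={a, b, c, d, f}
  B4:   IN={c, d, f}   OUT={a, b, c, d}
  B5:   IN={a, b, c, d}   OUT={a, b, e, f}
  B6:   IN={a, b, e, f}   OUT={a, b, e, f}
  B7:   IN={a, b, e, f}   OUT={a, b, f}
  B8:   IN={a, b, f}   OUT={}

Merge at B4: OUT[B4] = IN[B5] = {a, b, c, d}
Applying B4's transfer function to that OUT value gives IN[B4] (row B4 above).

Answer: {c, d, f}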